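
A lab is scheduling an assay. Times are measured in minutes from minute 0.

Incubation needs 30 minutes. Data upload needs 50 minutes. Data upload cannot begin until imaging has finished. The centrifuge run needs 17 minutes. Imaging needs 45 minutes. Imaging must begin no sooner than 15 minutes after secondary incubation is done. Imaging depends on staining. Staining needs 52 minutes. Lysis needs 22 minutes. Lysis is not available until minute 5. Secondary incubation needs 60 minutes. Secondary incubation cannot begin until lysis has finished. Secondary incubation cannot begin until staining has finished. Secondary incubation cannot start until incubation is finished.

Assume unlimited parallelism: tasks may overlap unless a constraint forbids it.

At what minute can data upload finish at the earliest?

222

Staining has no prerequisites, so it starts at minute 0 and finishes at minute 52.
Nothing blocks incubation, so it runs from minute 0 to minute 30.
Lysis cannot begin until its own release at minute 5. It runs from minute 5 to 5 + 22 = minute 27.
For secondary incubation: lysis (finishes minute 27); staining (finishes minute 52); incubation (finishes minute 30). Taking the maximum gives a start of minute 52, and it finishes at 52 + 60 = minute 112.
Imaging has to wait for secondary incubation (finishes minute 112, plus 15-minute gap → minute 127); staining (finishes minute 52). The latest of these is minute 127, so imaging runs minute 127 to 127 + 45 = minute 172.
Data upload cannot begin until imaging (finishes minute 172). It runs from minute 172 to 172 + 50 = minute 222.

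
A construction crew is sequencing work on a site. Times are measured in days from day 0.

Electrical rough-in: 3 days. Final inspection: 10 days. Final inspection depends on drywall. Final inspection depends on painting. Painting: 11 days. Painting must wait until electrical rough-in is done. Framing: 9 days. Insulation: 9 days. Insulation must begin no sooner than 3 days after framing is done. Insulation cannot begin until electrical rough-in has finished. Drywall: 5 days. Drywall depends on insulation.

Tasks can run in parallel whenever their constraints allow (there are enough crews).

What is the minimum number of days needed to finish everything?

36

Electrical rough-in can start immediately at day 0; it finishes at day 3.
After electrical rough-in (finishes day 3), painting can start at day 3 and finishes at day 14.
Nothing blocks framing, so it runs from day 0 to day 9.
Insulation has to wait for framing (finishes day 9, plus 3-day gap → day 12); electrical rough-in (finishes day 3). The latest of these is day 12, so insulation runs day 12 to 12 + 9 = day 21.
Drywall cannot begin until insulation (finishes day 21). It runs from day 21 to 21 + 5 = day 26.
For final inspection: drywall (finishes day 26); painting (finishes day 14). Taking the maximum gives a start of day 26, and it finishes at 26 + 10 = day 36.
All tasks are finished once the last one completes. Finish times: Framing at 9, Electrical rough-in at 3, Insulation at 21, Drywall at 26, Painting at 14, Final inspection at 36. The latest is day 36.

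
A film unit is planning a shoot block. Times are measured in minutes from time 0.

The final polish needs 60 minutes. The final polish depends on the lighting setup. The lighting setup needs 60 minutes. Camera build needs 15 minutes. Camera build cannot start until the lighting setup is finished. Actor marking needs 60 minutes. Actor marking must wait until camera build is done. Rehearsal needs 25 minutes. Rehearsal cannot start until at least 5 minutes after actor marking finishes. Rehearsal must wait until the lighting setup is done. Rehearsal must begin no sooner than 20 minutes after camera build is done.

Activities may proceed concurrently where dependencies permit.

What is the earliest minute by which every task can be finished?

Nothing blocks the lighting setup, so it runs from minute 0 to minute 60.
After the lighting setup (finishes minute 60), the final polish can start at minute 60 and finishes at minute 120.
Camera build waits on the lighting setup (finishes minute 60), so it starts at minute 60 and finishes at 60 + 15 = minute 75.
After camera build (finishes minute 75), actor marking can start at minute 75 and finishes at minute 135.
Rehearsal needs all of actor marking (finishes minute 135, plus 5-minute gap → minute 140); the lighting setup (finishes minute 60); camera build (finishes minute 75, plus 20-minute gap → minute 95). That puts its earliest start at minute 140; it finishes at 140 + 25 = minute 165.
All tasks are finished once the last one completes. Finish times: The lighting setup at 60, Camera build at 75, Actor marking at 135, Rehearsal at 165, The final polish at 120. The latest is minute 165.

165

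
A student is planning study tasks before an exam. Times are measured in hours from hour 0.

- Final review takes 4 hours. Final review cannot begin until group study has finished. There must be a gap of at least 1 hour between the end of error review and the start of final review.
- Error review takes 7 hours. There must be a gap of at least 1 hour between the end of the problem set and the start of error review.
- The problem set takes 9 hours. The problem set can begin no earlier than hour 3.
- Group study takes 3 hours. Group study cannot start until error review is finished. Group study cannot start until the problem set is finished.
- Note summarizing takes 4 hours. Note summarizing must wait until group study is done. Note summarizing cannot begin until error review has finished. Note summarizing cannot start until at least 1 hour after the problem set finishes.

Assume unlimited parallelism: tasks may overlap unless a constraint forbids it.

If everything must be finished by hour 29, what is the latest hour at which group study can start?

Nothing follows note summarizing; the deadline of hour 29 is its only limit. It must start by 29 − 4 = hour 25.
Nothing follows final review; the deadline of hour 29 is its only limit. It must start by 29 − 4 = hour 25.
Group study feeds note summarizing (must start by hour 25); final review (must start by hour 25). Taking the minimum, group study must finish by hour 25 and start by 25 − 3 = hour 22.

22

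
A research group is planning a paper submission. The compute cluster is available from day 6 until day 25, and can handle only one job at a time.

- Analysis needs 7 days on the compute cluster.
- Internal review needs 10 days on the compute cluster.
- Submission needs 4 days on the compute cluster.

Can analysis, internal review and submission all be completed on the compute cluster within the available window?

No

The compute cluster window is 25 − 6 = 19 days.
Running back to back, the jobs need 7 + 10 + 4 = 21 days on the compute cluster.
Since 21 > 19, they cannot all fit.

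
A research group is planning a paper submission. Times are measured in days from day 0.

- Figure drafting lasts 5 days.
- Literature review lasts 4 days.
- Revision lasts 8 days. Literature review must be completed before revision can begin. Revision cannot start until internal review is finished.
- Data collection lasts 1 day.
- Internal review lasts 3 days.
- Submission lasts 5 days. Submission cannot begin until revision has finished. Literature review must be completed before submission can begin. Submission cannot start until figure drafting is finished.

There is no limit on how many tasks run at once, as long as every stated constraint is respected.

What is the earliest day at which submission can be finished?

17

Internal review has no prerequisites, so it starts at day 0 and finishes at day 3.
Nothing blocks figure drafting, so it runs from day 0 to day 5.
Literature review has no prerequisites, so it starts at day 0 and finishes at day 4.
Revision needs all of literature review (finishes day 4); internal review (finishes day 3). That puts its earliest start at day 4; it finishes at 4 + 8 = day 12.
For submission: revision (finishes day 12); literature review (finishes day 4); figure drafting (finishes day 5). Taking the maximum gives a start of day 12, and it finishes at 12 + 5 = day 17.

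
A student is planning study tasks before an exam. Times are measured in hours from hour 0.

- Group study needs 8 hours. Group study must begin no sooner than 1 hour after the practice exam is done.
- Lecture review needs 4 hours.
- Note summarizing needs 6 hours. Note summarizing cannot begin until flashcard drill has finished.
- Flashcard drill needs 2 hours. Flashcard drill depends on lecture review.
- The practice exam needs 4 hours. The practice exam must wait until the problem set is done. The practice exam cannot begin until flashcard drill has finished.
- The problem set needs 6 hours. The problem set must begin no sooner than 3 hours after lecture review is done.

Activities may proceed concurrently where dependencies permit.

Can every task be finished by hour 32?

Yes

Lecture review has no prerequisites, so it starts at hour 0 and finishes at hour 4.
Flashcard drill waits on lecture review (finishes hour 4), so it starts at hour 4 and finishes at 4 + 2 = hour 6.
Note summarizing cannot begin until flashcard drill (finishes hour 6). It runs from hour 6 to 6 + 6 = hour 12.
After lecture review (finishes hour 4, plus 3-hour gap → hour 7), the problem set can start at hour 7 and finishes at hour 13.
The practice exam needs all of the problem set (finishes hour 13); flashcard drill (finishes hour 6). That puts its earliest start at hour 13; it finishes at 13 + 4 = hour 17.
Group study cannot begin until the practice exam (finishes hour 17, plus 1-hour gap → hour 18). It runs from hour 18 to 18 + 8 = hour 26.
Every task is finished by hour 26, which is no later than the deadline of 32, so the schedule is feasible.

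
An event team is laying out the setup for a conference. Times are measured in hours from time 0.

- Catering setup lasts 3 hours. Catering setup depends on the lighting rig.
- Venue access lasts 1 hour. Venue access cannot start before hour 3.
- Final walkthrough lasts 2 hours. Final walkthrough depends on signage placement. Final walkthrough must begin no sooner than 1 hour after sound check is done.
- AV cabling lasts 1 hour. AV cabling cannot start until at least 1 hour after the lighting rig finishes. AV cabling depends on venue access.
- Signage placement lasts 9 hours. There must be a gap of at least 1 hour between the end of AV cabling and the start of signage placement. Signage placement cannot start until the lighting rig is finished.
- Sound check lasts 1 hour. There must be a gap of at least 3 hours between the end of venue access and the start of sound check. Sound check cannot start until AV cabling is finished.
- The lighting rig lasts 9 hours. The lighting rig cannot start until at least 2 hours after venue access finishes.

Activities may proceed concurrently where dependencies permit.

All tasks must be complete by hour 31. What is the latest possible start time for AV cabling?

To finish by hour 31, final walkthrough (duration 2) must start no later than hour 29.
Signage placement feeds into final walkthrough (must start by hour 29); so signage placement must finish by hour 29 and therefore start by hour 20.
Since final walkthrough (must start by hour 29, minus 1-hour gap → hour 28) depends on it, sound check must finish by hour 28. Backing off its 1-hour duration gives a latest start of hour 27.
For AV cabling: signage placement (must start by hour 20, minus 1-hour gap → hour 19); sound check (must start by hour 27). The most restrictive is hour 19; with a 1-hour duration, AV cabling must start by hour 18.

18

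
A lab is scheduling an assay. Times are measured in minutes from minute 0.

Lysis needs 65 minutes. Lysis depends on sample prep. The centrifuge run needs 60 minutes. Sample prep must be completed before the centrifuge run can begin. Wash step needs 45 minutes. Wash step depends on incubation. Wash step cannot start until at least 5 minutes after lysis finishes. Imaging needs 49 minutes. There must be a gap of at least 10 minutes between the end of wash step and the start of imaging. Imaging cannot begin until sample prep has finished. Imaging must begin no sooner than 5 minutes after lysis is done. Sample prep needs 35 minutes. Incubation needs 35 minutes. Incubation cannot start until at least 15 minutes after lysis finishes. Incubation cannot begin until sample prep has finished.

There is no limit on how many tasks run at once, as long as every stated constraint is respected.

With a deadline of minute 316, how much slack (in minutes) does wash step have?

Nothing blocks sample prep, so it runs from minute 0 to minute 35.
Lysis cannot begin until sample prep (finishes minute 35). It runs from minute 35 to 35 + 65 = minute 100.
Incubation has to wait for lysis (finishes minute 100, plus 15-minute gap → minute 115); sample prep (finishes minute 35). The latest of these is minute 115, so incubation runs minute 115 to 115 + 35 = minute 150.
For wash step: incubation (finishes minute 150); lysis (finishes minute 100, plus 5-minute gap → minute 105). Taking the maximum gives a start of minute 150, and it finishes at 150 + 45 = minute 195.

Working backward from the deadline:
To finish by minute 316, imaging (duration 49) must start no later than minute 267.
Wash step feeds into imaging (must start by minute 267, minus 10-minute gap → minute 257); so wash step must finish by minute 257 and therefore start by minute 212.
So wash step can start as early as minute 150 and as late as minute 212, giving 212 − 150 = 62 minutes of slack.

62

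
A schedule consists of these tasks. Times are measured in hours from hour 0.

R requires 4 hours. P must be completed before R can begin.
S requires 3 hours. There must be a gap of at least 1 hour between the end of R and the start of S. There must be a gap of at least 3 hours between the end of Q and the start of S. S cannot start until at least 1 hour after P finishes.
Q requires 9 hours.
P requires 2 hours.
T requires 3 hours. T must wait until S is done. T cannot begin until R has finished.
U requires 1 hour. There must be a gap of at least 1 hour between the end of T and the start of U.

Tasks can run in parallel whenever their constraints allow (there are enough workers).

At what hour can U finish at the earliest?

Q has no prerequisites, so it starts at hour 0 and finishes at hour 9.
P can start immediately at hour 0; it finishes at hour 2.
After P (finishes hour 2), R can start at hour 2 and finishes at hour 6.
For S: R (finishes hour 6, plus 1-hour gap → hour 7); Q (finishes hour 9, plus 3-hour gap → hour 12); P (finishes hour 2, plus 1-hour gap → hour 3). Taking the maximum gives a start of hour 12, and it finishes at 12 + 3 = hour 15.
T has to wait for S (finishes hour 15); R (finishes hour 6). The latest of these is hour 15, so T runs hour 15 to 15 + 3 = hour 18.
U waits on T (finishes hour 18, plus 1-hour gap → hour 19), so it starts at hour 19 and finishes at 19 + 1 = hour 20.

20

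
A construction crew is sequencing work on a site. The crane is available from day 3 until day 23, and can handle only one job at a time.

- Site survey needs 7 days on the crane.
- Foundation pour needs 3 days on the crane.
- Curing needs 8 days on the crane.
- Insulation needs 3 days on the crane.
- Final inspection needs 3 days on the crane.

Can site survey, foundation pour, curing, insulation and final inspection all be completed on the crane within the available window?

The crane window is 23 − 3 = 20 days.
Running back to back, the jobs need 7 + 3 + 8 + 3 + 3 = 24 days on the crane.
Since 24 > 20, they cannot all fit.

No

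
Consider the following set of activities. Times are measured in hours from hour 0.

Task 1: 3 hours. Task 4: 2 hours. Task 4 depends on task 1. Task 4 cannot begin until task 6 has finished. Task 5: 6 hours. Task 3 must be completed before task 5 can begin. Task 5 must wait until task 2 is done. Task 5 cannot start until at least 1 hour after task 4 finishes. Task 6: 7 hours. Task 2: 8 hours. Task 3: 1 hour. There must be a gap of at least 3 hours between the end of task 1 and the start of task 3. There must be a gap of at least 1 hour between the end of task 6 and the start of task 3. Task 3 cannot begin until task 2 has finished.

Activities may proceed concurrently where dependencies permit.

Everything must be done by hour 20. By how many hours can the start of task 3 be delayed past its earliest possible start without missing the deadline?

Task 6 can start immediately at hour 0; it finishes at hour 7.
Task 2 has no prerequisites, so it starts at hour 0 and finishes at hour 8.
Task 1 has no prerequisites, so it starts at hour 0 and finishes at hour 3.
For task 3: task 1 (finishes hour 3, plus 3-hour gap → hour 6); task 6 (finishes hour 7, plus 1-hour gap → hour 8); task 2 (finishes hour 8). Taking the maximum gives a start of hour 8, and it finishes at 8 + 1 = hour 9.

Working backward from the deadline:
Task 5 has no dependents, so it just needs to finish by hour 20. Starting by 20 − 6 = hour 14 achieves that.
Task 3 has to be done before task 5 (must start by hour 14). That means finishing by hour 14, i.e. starting by 14 − 1 = hour 13.
So task 3 can start as early as hour 8 and as late as hour 13, giving 13 − 8 = 5 hours of slack.

5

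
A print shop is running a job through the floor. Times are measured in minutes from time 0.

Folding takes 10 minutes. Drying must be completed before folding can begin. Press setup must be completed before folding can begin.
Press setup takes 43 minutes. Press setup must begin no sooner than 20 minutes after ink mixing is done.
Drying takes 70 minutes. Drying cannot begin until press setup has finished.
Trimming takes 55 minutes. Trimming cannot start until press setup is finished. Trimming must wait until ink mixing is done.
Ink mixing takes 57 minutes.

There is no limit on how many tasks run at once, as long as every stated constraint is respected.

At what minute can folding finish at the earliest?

200

Ink mixing has no prerequisites, so it starts at minute 0 and finishes at minute 57.
Press setup waits on ink mixing (finishes minute 57, plus 20-minute gap → minute 77), so it starts at minute 77 and finishes at 77 + 43 = minute 120.
Drying cannot begin until press setup (finishes minute 120). It runs from minute 120 to 120 + 70 = minute 190.
For folding: drying (finishes minute 190); press setup (finishes minute 120). Taking the maximum gives a start of minute 190, and it finishes at 190 + 10 = minute 200.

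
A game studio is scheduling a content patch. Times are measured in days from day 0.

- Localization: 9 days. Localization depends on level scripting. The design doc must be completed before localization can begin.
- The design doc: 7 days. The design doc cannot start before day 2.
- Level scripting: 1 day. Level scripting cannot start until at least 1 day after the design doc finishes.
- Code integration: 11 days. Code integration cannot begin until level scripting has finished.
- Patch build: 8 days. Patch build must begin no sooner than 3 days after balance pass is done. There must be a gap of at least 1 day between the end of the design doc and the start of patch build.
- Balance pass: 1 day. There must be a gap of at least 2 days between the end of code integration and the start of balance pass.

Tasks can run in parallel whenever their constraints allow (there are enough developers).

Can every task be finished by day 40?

After its own release at day 2, the design doc can start at day 2 and finishes at day 9.
Level scripting waits on the design doc (finishes day 9, plus 1-day gap → day 10), so it starts at day 10 and finishes at 10 + 1 = day 11.
For localization: level scripting (finishes day 11); the design doc (finishes day 9). Taking the maximum gives a start of day 11, and it finishes at 11 + 9 = day 20.
Code integration cannot begin until level scripting (finishes day 11). It runs from day 11 to 11 + 11 = day 22.
After code integration (finishes day 22, plus 2-day gap → day 24), balance pass can start at day 24 and finishes at day 25.
Patch build has to wait for balance pass (finishes day 25, plus 3-day gap → day 28); the design doc (finishes day 9, plus 1-day gap → day 10). The latest of these is day 28, so patch build runs day 28 to 28 + 8 = day 36.
Every task is finished by day 36, which is no later than the deadline of 40, so the schedule is feasible.

Yes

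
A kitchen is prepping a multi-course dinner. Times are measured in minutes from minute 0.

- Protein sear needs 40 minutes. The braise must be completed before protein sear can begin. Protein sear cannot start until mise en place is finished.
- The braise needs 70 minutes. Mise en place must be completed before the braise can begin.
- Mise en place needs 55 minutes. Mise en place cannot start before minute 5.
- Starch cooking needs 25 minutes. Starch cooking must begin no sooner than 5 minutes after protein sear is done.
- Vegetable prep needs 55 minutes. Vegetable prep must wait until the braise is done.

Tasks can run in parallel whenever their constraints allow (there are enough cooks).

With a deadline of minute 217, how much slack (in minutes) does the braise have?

17

Mise en place waits on its own release at minute 5, so it starts at minute 5 and finishes at 5 + 55 = minute 60.
The braise waits on mise en place (finishes minute 60), so it starts at minute 60 and finishes at 60 + 70 = minute 130.

Working backward from the deadline:
To finish by minute 217, starch cooking (duration 25) must start no later than minute 192.
Protein sear has to be done before starch cooking (must start by minute 192, minus 5-minute gap → minute 187). That means finishing by minute 187, i.e. starting by 187 − 40 = minute 147.
Nothing follows vegetable prep; the deadline of minute 217 is its only limit. It must start by 217 − 55 = minute 162.
The braise must finish in time for protein sear (must start by minute 147); vegetable prep (must start by minute 162). The tightest is minute 147, so the braise must start by 147 − 70 = minute 77.
So the braise can start as early as minute 60 and as late as minute 77, giving 77 − 60 = 17 minutes of slack.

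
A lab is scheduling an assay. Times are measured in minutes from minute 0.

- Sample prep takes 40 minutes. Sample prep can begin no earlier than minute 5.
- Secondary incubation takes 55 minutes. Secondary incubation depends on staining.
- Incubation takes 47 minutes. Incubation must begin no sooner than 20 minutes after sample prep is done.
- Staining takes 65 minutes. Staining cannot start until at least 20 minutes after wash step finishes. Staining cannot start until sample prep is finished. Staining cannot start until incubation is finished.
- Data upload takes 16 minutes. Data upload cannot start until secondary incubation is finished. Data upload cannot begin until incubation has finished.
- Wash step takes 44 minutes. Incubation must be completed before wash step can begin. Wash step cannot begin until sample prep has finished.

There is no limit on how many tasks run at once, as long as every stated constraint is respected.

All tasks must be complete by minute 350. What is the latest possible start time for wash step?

To finish by minute 350, data upload (duration 16) must start no later than minute 334.
Since data upload (must start by minute 334) depends on it, secondary incubation must finish by minute 334. Backing off its 55-minute duration gives a latest start of minute 279.
Staining must finish before secondary incubation (must start by minute 279). With a 65-minute duration, staining must start by 279 − 65 = minute 214.
Wash step has to be done before staining (must start by minute 214, minus 20-minute gap → minute 194). That means finishing by minute 194, i.e. starting by 194 − 44 = minute 150.

150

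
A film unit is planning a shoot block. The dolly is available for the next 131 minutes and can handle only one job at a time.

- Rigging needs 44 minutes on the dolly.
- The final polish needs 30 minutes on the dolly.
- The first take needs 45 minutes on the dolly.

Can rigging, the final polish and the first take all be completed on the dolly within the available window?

Running back to back, the jobs need 44 + 30 + 45 = 119 minutes on the dolly.
Since 119 ≤ 131, they fit within the window.

Yes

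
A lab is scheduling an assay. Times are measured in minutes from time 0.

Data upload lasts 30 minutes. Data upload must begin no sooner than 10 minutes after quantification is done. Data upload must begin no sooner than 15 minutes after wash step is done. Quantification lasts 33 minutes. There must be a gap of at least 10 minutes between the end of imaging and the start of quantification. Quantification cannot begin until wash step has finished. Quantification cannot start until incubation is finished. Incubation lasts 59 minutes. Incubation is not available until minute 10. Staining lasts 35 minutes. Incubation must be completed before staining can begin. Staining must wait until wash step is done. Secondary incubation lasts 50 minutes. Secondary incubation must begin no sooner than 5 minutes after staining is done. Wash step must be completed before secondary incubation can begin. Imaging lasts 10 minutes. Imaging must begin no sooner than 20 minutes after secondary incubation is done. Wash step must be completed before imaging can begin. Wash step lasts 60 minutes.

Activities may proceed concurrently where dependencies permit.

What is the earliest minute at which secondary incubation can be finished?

159

Wash step has no prerequisites, so it starts at minute 0 and finishes at minute 60.
Incubation waits on its own release at minute 10, so it starts at minute 10 and finishes at 10 + 59 = minute 69.
Staining cannot start until incubation (finishes minute 69); wash step (finishes minute 60). The controlling bound is minute 69, so staining finishes at 69 + 35 = minute 104.
For secondary incubation: staining (finishes minute 104, plus 5-minute gap → minute 109); wash step (finishes minute 60). Taking the maximum gives a start of minute 109, and it finishes at 109 + 50 = minute 159.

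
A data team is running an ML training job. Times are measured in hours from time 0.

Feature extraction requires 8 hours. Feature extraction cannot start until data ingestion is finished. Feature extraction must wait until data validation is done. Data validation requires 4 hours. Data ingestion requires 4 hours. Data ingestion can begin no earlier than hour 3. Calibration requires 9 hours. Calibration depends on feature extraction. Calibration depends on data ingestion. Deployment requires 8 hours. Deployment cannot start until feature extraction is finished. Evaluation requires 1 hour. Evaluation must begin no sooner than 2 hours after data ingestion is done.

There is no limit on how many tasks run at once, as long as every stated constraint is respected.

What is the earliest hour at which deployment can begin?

15

Data validation has no prerequisites, so it starts at hour 0 and finishes at hour 4.
Data ingestion cannot begin until its own release at hour 3. It runs from hour 3 to 3 + 4 = hour 7.
Feature extraction needs all of data ingestion (finishes hour 7); data validation (finishes hour 4). That puts its earliest start at hour 7; it finishes at 7 + 8 = hour 15.
Deployment waits on feature extraction (finishes hour 15), so the earliest it can start is hour 15.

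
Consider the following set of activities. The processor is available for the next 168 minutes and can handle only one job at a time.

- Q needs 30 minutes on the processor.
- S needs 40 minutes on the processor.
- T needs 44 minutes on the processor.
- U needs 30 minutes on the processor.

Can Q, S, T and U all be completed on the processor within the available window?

Yes

Running back to back, the jobs need 30 + 40 + 44 + 30 = 144 minutes on the processor.
Since 144 ≤ 168, they fit within the window.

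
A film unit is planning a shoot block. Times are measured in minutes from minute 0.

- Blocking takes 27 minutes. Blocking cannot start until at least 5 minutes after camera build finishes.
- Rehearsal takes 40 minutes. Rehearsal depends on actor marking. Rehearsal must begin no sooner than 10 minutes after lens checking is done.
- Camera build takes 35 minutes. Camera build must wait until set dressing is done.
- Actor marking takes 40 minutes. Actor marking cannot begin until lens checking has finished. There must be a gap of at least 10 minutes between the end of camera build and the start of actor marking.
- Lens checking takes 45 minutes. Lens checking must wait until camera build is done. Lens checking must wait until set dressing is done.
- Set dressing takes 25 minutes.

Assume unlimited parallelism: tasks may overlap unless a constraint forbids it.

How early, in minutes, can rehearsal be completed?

185

Set dressing can start immediately at minute 0; it finishes at minute 25.
After set dressing (finishes minute 25), camera build can start at minute 25 and finishes at minute 60.
For lens checking: camera build (finishes minute 60); set dressing (finishes minute 25). Taking the maximum gives a start of minute 60, and it finishes at 60 + 45 = minute 105.
Actor marking cannot start until lens checking (finishes minute 105); camera build (finishes minute 60, plus 10-minute gap → minute 70). The controlling bound is minute 105, so actor marking finishes at 105 + 40 = minute 145.
Rehearsal has to wait for actor marking (finishes minute 145); lens checking (finishes minute 105, plus 10-minute gap → minute 115). The latest of these is minute 145, so rehearsal runs minute 145 to 145 + 40 = minute 185.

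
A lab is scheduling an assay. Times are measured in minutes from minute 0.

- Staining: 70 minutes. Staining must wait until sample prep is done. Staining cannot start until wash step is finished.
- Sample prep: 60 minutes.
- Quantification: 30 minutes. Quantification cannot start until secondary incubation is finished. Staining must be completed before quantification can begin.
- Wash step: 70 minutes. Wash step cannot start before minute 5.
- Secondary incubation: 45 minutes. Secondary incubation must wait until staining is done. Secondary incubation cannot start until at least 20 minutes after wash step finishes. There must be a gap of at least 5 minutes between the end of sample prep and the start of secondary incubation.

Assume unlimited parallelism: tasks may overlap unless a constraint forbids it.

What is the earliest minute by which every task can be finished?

Wash step cannot begin until its own release at minute 5. It runs from minute 5 to 5 + 70 = minute 75.
Sample prep can start immediately at minute 0; it finishes at minute 60.
Staining cannot start until sample prep (finishes minute 60); wash step (finishes minute 75). The controlling bound is minute 75, so staining finishes at 75 + 70 = minute 145.
Secondary incubation needs all of staining (finishes minute 145); wash step (finishes minute 75, plus 20-minute gap → minute 95); sample prep (finishes minute 60, plus 5-minute gap → minute 65). That puts its earliest start at minute 145; it finishes at 145 + 45 = minute 190.
Quantification cannot start until secondary incubation (finishes minute 190); staining (finishes minute 145). The controlling bound is minute 190, so quantification finishes at 190 + 30 = minute 220.
All tasks are finished once the last one completes. Finish times: Sample prep at 60, Wash step at 75, Staining at 145, Secondary incubation at 190, Quantification at 220. The latest is minute 220.

220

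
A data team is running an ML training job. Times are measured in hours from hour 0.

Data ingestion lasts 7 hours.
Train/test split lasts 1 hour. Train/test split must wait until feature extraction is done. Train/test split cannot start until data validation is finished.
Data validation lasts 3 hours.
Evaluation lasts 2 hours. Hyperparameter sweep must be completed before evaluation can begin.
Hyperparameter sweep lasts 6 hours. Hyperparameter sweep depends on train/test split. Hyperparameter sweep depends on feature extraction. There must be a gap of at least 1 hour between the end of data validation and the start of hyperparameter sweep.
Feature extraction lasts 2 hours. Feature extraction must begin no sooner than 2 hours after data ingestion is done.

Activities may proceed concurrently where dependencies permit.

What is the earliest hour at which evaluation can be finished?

20

Data validation can start immediately at hour 0; it finishes at hour 3.
Data ingestion has no prerequisites, so it starts at hour 0 and finishes at hour 7.
Feature extraction waits on data ingestion (finishes hour 7, plus 2-hour gap → hour 9), so it starts at hour 9 and finishes at 9 + 2 = hour 11.
Train/test split has to wait for feature extraction (finishes hour 11); data validation (finishes hour 3). The latest of these is hour 11, so train/test split runs hour 11 to 11 + 1 = hour 12.
Hyperparameter sweep has to wait for train/test split (finishes hour 12); feature extraction (finishes hour 11); data validation (finishes hour 3, plus 1-hour gap → hour 4). The latest of these is hour 12, so hyperparameter sweep runs hour 12 to 12 + 6 = hour 18.
Evaluation waits on hyperparameter sweep (finishes hour 18), so it starts at hour 18 and finishes at 18 + 2 = hour 20.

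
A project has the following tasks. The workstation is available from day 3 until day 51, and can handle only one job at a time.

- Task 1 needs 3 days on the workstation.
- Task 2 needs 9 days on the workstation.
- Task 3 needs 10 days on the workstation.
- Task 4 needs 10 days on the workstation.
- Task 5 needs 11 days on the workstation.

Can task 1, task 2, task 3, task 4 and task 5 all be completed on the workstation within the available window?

The workstation window is 51 − 3 = 48 days.
Running back to back, the jobs need 3 + 9 + 10 + 10 + 11 = 43 days on the workstation.
Since 43 ≤ 48, they fit within the window.

Yes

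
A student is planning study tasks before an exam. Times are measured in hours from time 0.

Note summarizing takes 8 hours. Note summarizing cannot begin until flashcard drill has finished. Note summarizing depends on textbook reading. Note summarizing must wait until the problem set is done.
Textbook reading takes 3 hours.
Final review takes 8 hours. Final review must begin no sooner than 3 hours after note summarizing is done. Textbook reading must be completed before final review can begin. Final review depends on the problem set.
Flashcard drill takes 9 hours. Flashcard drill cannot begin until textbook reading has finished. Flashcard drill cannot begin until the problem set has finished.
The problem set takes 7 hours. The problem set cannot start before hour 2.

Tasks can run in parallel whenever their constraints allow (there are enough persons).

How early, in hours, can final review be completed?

After its own release at hour 2, the problem set can start at hour 2 and finishes at hour 9.
Nothing blocks textbook reading, so it runs from hour 0 to hour 3.
Flashcard drill has to wait for textbook reading (finishes hour 3); the problem set (finishes hour 9). The latest of these is hour 9, so flashcard drill runs hour 9 to 9 + 9 = hour 18.
Note summarizing has to wait for flashcard drill (finishes hour 18); textbook reading (finishes hour 3); the problem set (finishes hour 9). The latest of these is hour 18, so note summarizing runs hour 18 to 18 + 8 = hour 26.
For final review: note summarizing (finishes hour 26, plus 3-hour gap → hour 29); textbook reading (finishes hour 3); the problem set (finishes hour 9). Taking the maximum gives a start of hour 29, and it finishes at 29 + 8 = hour 37.

37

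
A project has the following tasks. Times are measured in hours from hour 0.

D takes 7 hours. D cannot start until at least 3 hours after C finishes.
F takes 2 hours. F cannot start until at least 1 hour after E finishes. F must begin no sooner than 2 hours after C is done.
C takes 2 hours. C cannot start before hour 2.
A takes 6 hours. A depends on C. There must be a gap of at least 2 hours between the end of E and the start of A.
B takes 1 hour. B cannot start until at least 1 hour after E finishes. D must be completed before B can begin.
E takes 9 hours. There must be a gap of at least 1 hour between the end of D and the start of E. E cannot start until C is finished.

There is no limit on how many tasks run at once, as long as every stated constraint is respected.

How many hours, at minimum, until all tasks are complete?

32

C waits on its own release at hour 2, so it starts at hour 2 and finishes at 2 + 2 = hour 4.
D waits on C (finishes hour 4, plus 3-hour gap → hour 7), so it starts at hour 7 and finishes at 7 + 7 = hour 14.
E has to wait for D (finishes hour 14, plus 1-hour gap → hour 15); C (finishes hour 4). The latest of these is hour 15, so E runs hour 15 to 15 + 9 = hour 24.
F cannot start until E (finishes hour 24, plus 1-hour gap → hour 25); C (finishes hour 4, plus 2-hour gap → hour 6). The controlling bound is hour 25, so F finishes at 25 + 2 = hour 27.
For B: E (finishes hour 24, plus 1-hour gap → hour 25); D (finishes hour 14). Taking the maximum gives a start of hour 25, and it finishes at 25 + 1 = hour 26.
A needs all of C (finishes hour 4); E (finishes hour 24, plus 2-hour gap → hour 26). That puts its earliest start at hour 26; it finishes at 26 + 6 = hour 32.
All tasks are finished once the last one completes. Finish times: A at 32, B at 26, C at 4, D at 14, E at 24, F at 27. The latest is hour 32.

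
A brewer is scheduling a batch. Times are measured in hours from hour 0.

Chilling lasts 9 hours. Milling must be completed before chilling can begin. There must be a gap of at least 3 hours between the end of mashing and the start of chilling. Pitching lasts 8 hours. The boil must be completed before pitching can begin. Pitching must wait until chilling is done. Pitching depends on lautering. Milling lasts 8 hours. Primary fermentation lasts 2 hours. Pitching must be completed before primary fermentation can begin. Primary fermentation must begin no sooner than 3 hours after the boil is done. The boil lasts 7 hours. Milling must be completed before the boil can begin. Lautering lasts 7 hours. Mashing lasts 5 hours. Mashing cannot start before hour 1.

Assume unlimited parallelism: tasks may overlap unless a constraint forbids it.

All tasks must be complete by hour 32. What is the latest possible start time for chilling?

Nothing follows primary fermentation; the deadline of hour 32 is its only limit. It must start by 32 − 2 = hour 30.
Pitching feeds into primary fermentation (must start by hour 30); so pitching must finish by hour 30 and therefore start by hour 22.
Chilling has to be done before pitching (must start by hour 22). That means finishing by hour 22, i.e. starting by 22 − 9 = hour 13.

13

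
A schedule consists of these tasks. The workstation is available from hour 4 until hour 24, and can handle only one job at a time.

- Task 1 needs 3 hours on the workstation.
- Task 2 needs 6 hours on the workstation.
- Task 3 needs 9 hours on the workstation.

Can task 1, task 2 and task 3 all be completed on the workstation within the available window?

Yes

The workstation window is 24 − 4 = 20 hours.
Running back to back, the jobs need 3 + 6 + 9 = 18 hours on the workstation.
Since 18 ≤ 20, they fit within the window.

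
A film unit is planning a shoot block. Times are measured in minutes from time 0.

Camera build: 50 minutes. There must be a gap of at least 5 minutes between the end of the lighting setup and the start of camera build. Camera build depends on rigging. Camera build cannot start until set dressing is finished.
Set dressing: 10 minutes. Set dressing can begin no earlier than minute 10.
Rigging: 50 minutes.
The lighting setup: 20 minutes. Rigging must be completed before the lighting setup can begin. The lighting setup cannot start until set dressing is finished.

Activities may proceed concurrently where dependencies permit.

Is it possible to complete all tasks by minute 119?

After its own release at minute 10, set dressing can start at minute 10 and finishes at minute 20.
Nothing blocks rigging, so it runs from minute 0 to minute 50.
The lighting setup cannot start until rigging (finishes minute 50); set dressing (finishes minute 20). The controlling bound is minute 50, so the lighting setup finishes at 50 + 20 = minute 70.
Camera build needs all of the lighting setup (finishes minute 70, plus 5-minute gap → minute 75); rigging (finishes minute 50); set dressing (finishes minute 20). That puts its earliest start at minute 75; it finishes at 75 + 50 = minute 125.
The earliest everything can be done is minute 125, which is after the deadline of 119, so it is not possible.

No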